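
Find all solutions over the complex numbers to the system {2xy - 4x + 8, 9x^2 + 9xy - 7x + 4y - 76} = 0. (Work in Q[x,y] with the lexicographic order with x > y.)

Compute a lex Gröbner basis by Buchberger's algorithm.
f_1 = 2xy - 4x + 8, LT = xy.
f_2 = 9x^2 + 9xy - 7x + 4y - 76, LT = x^2.

S(f_1,f_2): lcm = x^2y. S = -2x^2 - xy^2 + 7/9xy + 4x - 4/9y^2 + 76/9y.
  leading term x^2: subtract (-2/9)·f_2 from -2x^2 - xy^2 + 7/9xy + 4x - 4/9y^2 + 76/9y → -xy^2 + 25/9xy + 22/9x - 4/9y^2 + 28/3y - 152/9
  leading term xy^2: subtract (-1/2y)·f_1 from -xy^2 + 25/9xy + 22/9x - 4/9y^2 + 28/3y - 152/9 → 7/9xy + 22/9x - 4/9y^2 + 40/3y - 152/9
  leading term xy: subtract (7/18)·f_1 from 7/9xy + 22/9x - 4/9y^2 + 40/3y - 152/9 → 4x - 4/9y^2 + 40/3y - 20
  leading term x: no divisor's leading term divides it; move 4x to the remainder.
  leading term y^2: no divisor's leading term divides it; move -4/9y^2 to the remainder.
  leading term y: no divisor's leading term divides it; move 40/3y to the remainder.
  leading term 1: no divisor's leading term divides it; move -20 to the remainder.
  remainder 4x - 4/9y^2 + 40/3y - 20 ≠ 0; add h_3 = 4x - 4/9y^2 + 40/3y - 20 to the basis.

S(f_1,h_3): lcm = xy. S = -2x + 1/9y^3 - 10/3y^2 + 5y + 4.
  leading term x: subtract (-1/2)·h_3 from -2x + 1/9y^3 - 10/3y^2 + 5y + 4 → 1/9y^3 - 32/9y^2 + 35/3y - 6
  leading term y^3: no divisor's leading term divides it; move 1/9y^3 to the remainder.
  leading term y^2: no divisor's leading term divides it; move -32/9y^2 to the remainder.
  leading term y: no divisor's leading term divides it; move 35/3y to the remainder.
  leading term 1: no divisor's leading term divides it; move -6 to the remainder.
  remainder 1/9y^3 - 32/9y^2 + 35/3y - 6 ≠ 0; add h_4 = 1/9y^3 - 32/9y^2 + 35/3y - 6 to the basis.

The other S-polynomials (S(f_2,h_3), S(f_1,h_4), S(f_2,h_4), S(h_3,h_4)) all reduce to 0 modulo the current basis, so we have a Gröbner basis.
Inter-reduce: drop elements whose leading term is divisible by another's, tail-reduce, and make monic.
Reduced Gröbner basis: {x - 1/9y^2 + 10/3y - 5, y^3 - 32y^2 + 105y - 54}.

Since the basis is lex-ordered, y^3 - 32y^2 + 105y - 54 is univariate in y. Its roots are {3, 29/2 - sqrt(769)/2, sqrt(769)/2 + 29/2}. Back-substituting each root into the other basis elements fixes the other coordinates.
  y = 3: the earlier basis element becomes x + 4 = 0, giving x = -4 — point (-4, 3).
  y = 29/2 - sqrt(769)/2: the earlier basis element becomes x - sqrt(769)/18 - 25/18 = 0, giving x = 25/18 + sqrt(769)/18 — point (25/18 + sqrt(769)/18, 29/2 - sqrt(769)/2).
  y = sqrt(769)/2 + 29/2: the earlier basis element becomes x - 25/18 + sqrt(769)/18 = 0, giving x = 25/18 - sqrt(769)/18 — point (25/18 - sqrt(769)/18, sqrt(769)/2 + 29/2).

{(-4, 3), (25/18 + sqrt(769)/18, 29/2 - sqrt(769)/2), (25/18 - sqrt(769)/18, sqrt(769)/2 + 29/2)}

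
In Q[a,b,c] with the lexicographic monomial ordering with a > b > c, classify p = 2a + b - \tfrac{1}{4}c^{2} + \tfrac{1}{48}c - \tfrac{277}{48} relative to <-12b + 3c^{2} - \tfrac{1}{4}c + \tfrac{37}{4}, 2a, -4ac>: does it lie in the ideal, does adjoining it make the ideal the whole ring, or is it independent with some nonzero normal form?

Adjoining 2a + b - \tfrac{1}{4}c^{2} + \tfrac{1}{48}c - \tfrac{277}{48} makes the ideal the whole ring: the system is inconsistent.

First compute the reduced Gröbner basis of I by Buchberger's algorithm.
f_1 = -12b + 3c^{2} - \tfrac{1}{4}c + \tfrac{37}{4}, LT = b.
f_2 = 2a, LT = a.
f_3 = -4ac, LT = ac.

The S-polynomials (S(f_1,f_2), S(f_1,f_3), S(f_2,f_3)) all reduce to 0 modulo the current basis, so we have a Gröbner basis.
Inter-reduce: drop elements whose leading term is divisible by another's, tail-reduce, and make monic.
Reduced Gröbner basis: {a, b - \tfrac{1}{4}c^{2} + \tfrac{1}{48}c - \tfrac{37}{48}}.
Label its elements g_1 = a, g_2 = b - \tfrac{1}{4}c^{2} + \tfrac{1}{48}c - \tfrac{37}{48}.

Reduce p = 2a + b - \tfrac{1}{4}c^{2} + \tfrac{1}{48}c - \tfrac{277}{48} modulo G:
  leading term a: subtract (2)·g_1 from 2a + b - \tfrac{1}{4}c^{2} + \tfrac{1}{48}c - \tfrac{277}{48} → b - \tfrac{1}{4}c^{2} + \tfrac{1}{48}c - \tfrac{277}{48}
  leading term b: subtract (1)·g_2 from b - \tfrac{1}{4}c^{2} + \tfrac{1}{48}c - \tfrac{277}{48} → -5
  leading term 1: no divisor's leading term divides it; move -5 to the remainder.
  normal form = -5.
The normal form is nonzero, so p ∉ I. Since p minus its normal form lies in I, I + (p) = I + (r) where r = -5; decide whether this ideal is the whole ring.
Here r = -5 is a nonzero constant, hence a unit: 1 ∈ I + (p), the Gröbner basis of I + (p) is {1}, and the enlarged system has no common solution — adjoining p is inconsistent.

Ideal membership is decidable via reduction modulo a Gröbner basis.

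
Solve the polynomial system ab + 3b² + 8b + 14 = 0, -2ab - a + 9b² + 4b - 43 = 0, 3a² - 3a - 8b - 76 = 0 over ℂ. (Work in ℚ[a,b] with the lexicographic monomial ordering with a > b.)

{(5, -2)}

Compute a lex Gröbner basis by Buchberger's algorithm.
f_1 = ab + 3b² + 8b + 14, LT = ab.
f_2 = -2ab - a + 9b² + 4b - 43, LT = ab.
f_3 = 3a² - 3a - 8b - 76, LT = a².

S(f_1,f_2): lcm = ab. S = -½a + 15/2b² + 10b - 15/2.
  reduce S modulo (f_1, f_2, f_3):
  remainder -½a + 15/2b² + 10b - 15/2 ≠ 0; add h_4 = -½a + 15/2b² + 10b - 15/2 to the basis.

S(f_1,f_3): lcm = a²b. S = 3ab² + 9ab + 14a + 8/3b² + 76/3b.
  reduce S modulo (f_1, f_2, f_3, h_4):
  remainder -9b³ + 485/3b² + 574/3b - 336 ≠ 0; add h_5 = -9b³ + 485/3b² + 574/3b - 336 to the basis.

S(f_2,f_3): lcm = a²b. S = ½a² - 9/2ab² - ab + 43/2a + 8/3b² + 76/3b.
  reduce S modulo (f_1, f_2, f_3, h_4, h_5):
  remainder 3685/6b² + 2474/3b - 2422/3 ≠ 0; add h_6 = 3685/6b² + 2474/3b - 2422/3 to the basis.

S(f_1,h_4): lcm = ab. S = 15b³ + 23b² - 7b + 14.
  reduce S modulo (f_1, f_2, f_3, h_4, h_5, h_6):
  remainder -2679341/33165b - 5358682/33165 ≠ 0; add h_7 = -2679341/33165b - 5358682/33165 to the basis.

The other S-polynomials (S(f_2,h_4), S(f_3,h_4), S(f_1,h_5), S(f_2,h_5), S(f_3,h_5), S(h_4,h_5), S(f_1,h_6), S(f_2,h_6), S(f_3,h_6), S(h_4,h_6), S(h_5,h_6), S(f_1,h_7), S(f_2,h_7), S(f_3,h_7), S(h_4,h_7), S(h_5,h_7), S(h_6,h_7)) all reduce to 0 modulo the current basis, so we have a Gröbner basis.
Inter-reduce: drop elements whose leading term is divisible by another's, tail-reduce, and make monic.
Reduced Gröbner basis: {a - 5, b + 2}.

A lex Gröbner basis eliminates variables successively. Here b + 2 depends only on b, with roots {-2}; lifting each root through the earlier basis elements recovers the full solutions.
  b = -2: the earlier basis element becomes a - 5 = 0, giving a = 5 — point (5, -2).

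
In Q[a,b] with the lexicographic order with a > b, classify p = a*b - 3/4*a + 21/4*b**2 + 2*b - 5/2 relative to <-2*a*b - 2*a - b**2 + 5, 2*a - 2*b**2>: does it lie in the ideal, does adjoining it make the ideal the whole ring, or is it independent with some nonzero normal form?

First compute the reduced Gröbner basis of I by Buchberger's algorithm.
f_1 = -2*a*b - 2*a - b**2 + 5, LT = a*b.
f_2 = 2*a - 2*b**2, LT = a.

S(f_1,f_2): lcm = a*b. S = a + b**3 + 1/2*b**2 - 5/2.
  leading term a: subtract (1/2)·f_2 from a + b**3 + 1/2*b**2 - 5/2 → b**3 + 3/2*b**2 - 5/2
  leading term b**3: no divisor's leading term divides it; move b**3 to the remainder.
  leading term b**2: no divisor's leading term divides it; move 3/2*b**2 to the remainder.
  leading term 1: no divisor's leading term divides it; move -5/2 to the remainder.
  remainder b**3 + 3/2*b**2 - 5/2 ≠ 0; add h_3 = b**3 + 3/2*b**2 - 5/2 to the basis.

The other S-polynomials (S(f_1,h_3), S(f_2,h_3)) all reduce to 0 modulo the current basis, so we have a Gröbner basis.
Inter-reduce: drop elements whose leading term is divisible by another's, tail-reduce, and make monic.
Reduced Gröbner basis: {a - b**2, b**3 + 3/2*b**2 - 5/2}.
Label its elements g_1 = a - b**2, g_2 = b**3 + 3/2*b**2 - 5/2.

Reduce p = a*b - 3/4*a + 21/4*b**2 + 2*b - 5/2 modulo G:
  leading term a*b: subtract (b)·g_1 from a*b - 3/4*a + 21/4*b**2 + 2*b - 5/2 → -3/4*a + b**3 + 21/4*b**2 + 2*b - 5/2
  leading term a: subtract (-3/4)·g_1 from -3/4*a + b**3 + 21/4*b**2 + 2*b - 5/2 → b**3 + 9/2*b**2 + 2*b - 5/2
  leading term b**3: subtract (1)·g_2 from b**3 + 9/2*b**2 + 2*b - 5/2 → 3*b**2 + 2*b
  leading term b**2: no divisor's leading term divides it; move 3*b**2 to the remainder.
  leading term b: no divisor's leading term divides it; move 2*b to the remainder.
  normal form = 3*b**2 + 2*b.
The normal form is nonzero, so p ∉ I. Since p minus its normal form lies in I, I + (p) = I + (r) where r = 3*b**2 + 2*b; decide whether this ideal is the whole ring.
Run Buchberger on G together with r (pairs among the g_i already reduce to 0 since G is a Gröbner basis):
g_1 = a - b**2, LT = a.
g_2 = b**3 + 3/2*b**2 - 5/2, LT = b**3.
r = 3*b**2 + 2*b, LT = b**2.

S(g_2,r): lcm = b**3. S = 5/6*b**2 - 5/2.
  leading term b**2: subtract (5/18)·r from 5/6*b**2 - 5/2 → -5/9*b - 5/2
  leading term b: no divisor's leading term divides it; move -5/9*b to the remainder.
  leading term 1: no divisor's leading term divides it; move -5/2 to the remainder.
  remainder -5/9*b - 5/2 ≠ 0; add m_4 = -5/9*b - 5/2 to the basis.

S(g_2,m_4): lcm = b**3. S = -3*b**2 - 5/2.
  leading term b**2: subtract (-1)·r from -3*b**2 - 5/2 → 2*b - 5/2
  leading term b: subtract (-18/5)·m_4 from 2*b - 5/2 → -23/2
  leading term 1: no divisor's leading term divides it; move -23/2 to the remainder.
  remainder -23/2 ≠ 0; add m_5 = -23/2 to the basis.

The other S-polynomials (S(g_1,g_2), S(g_1,r), S(g_1,m_4), S(r,m_4), S(g_1,m_5), S(g_2,m_5), S(r,m_5), S(m_4,m_5)) all reduce to 0 modulo the current basis, so we have a Gröbner basis.
Inter-reduce: drop elements whose leading term is divisible by another's, tail-reduce, and make monic.
Reduced Gröbner basis: {1}.
The reduced Gröbner basis of I + (p) is {1}: the ideal is the whole ring, so the enlarged system has no common solution — adjoining p is inconsistent.

Ideal membership is decidable via reduction modulo a Gröbner basis.

Adjoining a*b - 3/4*a + 21/4*b**2 + 2*b - 5/2 makes the ideal the whole ring: the system is inconsistent.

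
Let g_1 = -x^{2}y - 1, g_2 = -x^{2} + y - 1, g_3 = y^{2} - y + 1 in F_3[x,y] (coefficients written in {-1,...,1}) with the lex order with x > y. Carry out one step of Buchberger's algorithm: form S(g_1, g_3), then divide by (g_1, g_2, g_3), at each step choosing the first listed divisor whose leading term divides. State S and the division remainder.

lcm(LM(g_1), LM(g_3)) = x^{2}y^{2}.
S = (lcm/LT(g_1))·g_1 − (lcm/LT(g_3))·g_3 = x^{2}y - x^{2} + y.
Reduce S modulo (g_1, g_2, g_3) in that order:
  leading term x^{2}y: subtract (-1)·g_1 from x^{2}y - x^{2} + y → -x^{2} + y - 1
  leading term x^{2}: subtract (1)·g_2 from -x^{2} + y - 1 → 0
The remainder is 0, so this S-polynomial contributes no new basis element.
This is the inner loop of Buchberger's algorithm — each nonzero remainder becomes a new basis element.

S(g_1, g_3) = x^{2}y - x^{2} + y; remainder on division = 0.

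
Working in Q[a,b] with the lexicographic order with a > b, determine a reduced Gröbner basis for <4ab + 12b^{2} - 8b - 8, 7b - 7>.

G = {a - 1, b - 1}

f_1 = 4ab + 12b^{2} - 8b - 8, LT = ab.
f_2 = 7b - 7, LT = b.

S(f_1,f_2): lcm = ab. S = a + 3b^{2} - 2b - 2.
  leading term a: no divisor's leading term divides it; move a to the remainder.
  leading term b^{2}: subtract (\tfrac{3}{7}b)·f_2 from 3b^{2} - 2b - 2 → b - 2
  leading term b: subtract (\tfrac{1}{7})·f_2 from b - 2 → -1
  leading term 1: no divisor's leading term divides it; move -1 to the remainder.
  remainder a - 1 ≠ 0; add g_3 = a - 1 to the basis.

S(f_1,g_3): lcm = ab. S = 3b^{2} - b - 2.
  leading term b^{2}: subtract (\tfrac{3}{7}b)·f_2 from 3b^{2} - b - 2 → 2b - 2
  leading term b: subtract (\tfrac{2}{7})·f_2 from 2b - 2 → 0
  remainder 0.

S(f_2,g_3): leading monomials are coprime, so the S-polynomial reduces to 0 (Buchberger's first criterion).
Every S-polynomial of the final basis reduces to 0, so we have a Gröbner basis.
Inter-reduce: drop elements whose leading term is divisible by another's, tail-reduce, and make monic.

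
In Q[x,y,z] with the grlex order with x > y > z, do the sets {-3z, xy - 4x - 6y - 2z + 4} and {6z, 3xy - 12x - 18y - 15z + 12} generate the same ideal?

Yes, the ideals are equal.

Since reduced Gröbner bases are canonical representatives of ideals under a given ordering, it suffices to compute and compare them.
Buchberger on the first generating set:
f_1 = -3z, LT = z.
f_2 = xy - 4x - 6y - 2z + 4, LT = xy.

The S-polynomials (S(f_1,f_2)) all reduce to 0 modulo the current basis, so we have a Gröbner basis.
Inter-reduce: drop elements whose leading term is divisible by another's, tail-reduce, and make monic.
Reduced Gröbner basis: {xy - 4x - 6y + 4, z}.

Buchberger on the second generating set:
h_1 = 6z, LT = z.
h_2 = 3xy - 12x - 18y - 15z + 12, LT = xy.

The S-polynomials (S(h_1,h_2)) all reduce to 0 modulo the current basis, so we have a Gröbner basis.
Inter-reduce: drop elements whose leading term is divisible by another's, tail-reduce, and make monic.
Reduced Gröbner basis: {xy - 4x - 6y + 4, z}.

These coincide, so the ideals are equal.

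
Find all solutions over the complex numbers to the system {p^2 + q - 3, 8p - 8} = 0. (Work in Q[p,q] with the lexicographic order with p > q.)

{(1, 2)}

Compute a lex Gröbner basis by Buchberger's algorithm.
f_1 = p^2 + q - 3, LT = p^2.
f_2 = 8p - 8, LT = p.

S(f_1,f_2): lcm = p^2. S = p + q - 3.
  leading term p: subtract (1/8)·f_2 from p + q - 3 → q - 2
  leading term q: no divisor's leading term divides it; move q to the remainder.
  leading term 1: no divisor's leading term divides it; move -2 to the remainder.
  remainder q - 2 ≠ 0; add h_3 = q - 2 to the basis.

The other S-polynomials (S(f_1,h_3), S(f_2,h_3)) all reduce to 0 modulo the current basis, so we have a Gröbner basis.
Inter-reduce: drop elements whose leading term is divisible by another's, tail-reduce, and make monic.
Reduced Gröbner basis: {p - 1, q - 2}.

Elimination: the polynomial q - 2 lies in the elimination ideal for q, so q ∈ {2}. For each such q, the remaining basis elements (now univariate) give the rest of the solution.
  q = 2: the earlier basis element becomes p - 1 = 0, giving p = 1 — point (1, 2).
Check: every point annihilates each of the original generators.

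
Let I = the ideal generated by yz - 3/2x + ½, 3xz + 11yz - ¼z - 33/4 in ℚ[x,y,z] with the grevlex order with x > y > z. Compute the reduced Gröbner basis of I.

G = {x² + 11/3xy - 5/12x - 55/18y + 1/36, xz + 11/2x - 1/12z - 55/12, yz - 3/2x + ½}

f_1 = yz - 3/2x + ½, LT = yz.
f_2 = 3xz + 11yz - ¼z - 33/4, LT = xz.

S(f_1,f_2): lcm = xyz. S = -11/3y²z - 3/2x² + 1/12yz + ½x + 11/4y.
  reduce S modulo (f_1, f_2):
  remainder -3/2x² - 11/2xy + ⅝x + 55/12y - 1/24 ≠ 0; add g_3 = -3/2x² - 11/2xy + ⅝x + 55/12y - 1/24 to the basis.

The other S-polynomials (S(f_1,g_3), S(f_2,g_3)) all reduce to 0 modulo the current basis, so we have a Gröbner basis.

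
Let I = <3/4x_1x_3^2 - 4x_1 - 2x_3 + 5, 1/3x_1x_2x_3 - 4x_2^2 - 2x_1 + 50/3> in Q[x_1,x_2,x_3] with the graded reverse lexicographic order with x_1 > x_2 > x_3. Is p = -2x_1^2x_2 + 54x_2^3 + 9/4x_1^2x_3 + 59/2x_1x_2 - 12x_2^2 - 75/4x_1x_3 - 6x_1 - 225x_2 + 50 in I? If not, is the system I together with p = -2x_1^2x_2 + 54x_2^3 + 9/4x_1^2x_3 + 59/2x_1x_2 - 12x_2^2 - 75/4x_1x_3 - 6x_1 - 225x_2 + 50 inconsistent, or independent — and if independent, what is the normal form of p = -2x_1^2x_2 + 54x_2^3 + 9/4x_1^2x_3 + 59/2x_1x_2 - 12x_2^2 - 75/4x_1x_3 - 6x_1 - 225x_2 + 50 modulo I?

-2x_1^2x_2 + 54x_2^3 + 9/4x_1^2x_3 + 59/2x_1x_2 - 12x_2^2 - 75/4x_1x_3 - 6x_1 - 225x_2 + 50 lies in I (it reduces to 0).

First compute the reduced Gröbner basis of I by Buchberger's algorithm.
f_1 = 3/4x_1x_3^2 - 4x_1 - 2x_3 + 5, LT = x_1x_3^2.
f_2 = 1/3x_1x_2x_3 - 4x_2^2 - 2x_1 + 50/3, LT = x_1x_2x_3.

S(f_1,f_2): lcm = x_1x_2x_3^2. S = 12x_2^2x_3 - 16/3x_1x_2 + 6x_1x_3 - 8/3x_2x_3 + 20/3x_2 - 50x_3.
  leading term x_2^2x_3: no divisor's leading term divides it; move 12x_2^2x_3 to the remainder.
  leading term x_1x_2: no divisor's leading term divides it; move -16/3x_1x_2 to the remainder.
  leading term x_1x_3: no divisor's leading term divides it; move 6x_1x_3 to the remainder.
  leading term x_2x_3: no divisor's leading term divides it; move -8/3x_2x_3 to the remainder.
  leading term x_2: no divisor's leading term divides it; move 20/3x_2 to the remainder.
  leading term x_3: no divisor's leading term divides it; move -50x_3 to the remainder.
  remainder 12x_2^2x_3 - 16/3x_1x_2 + 6x_1x_3 - 8/3x_2x_3 + 20/3x_2 - 50x_3 ≠ 0; add h_3 = 12x_2^2x_3 - 16/3x_1x_2 + 6x_1x_3 - 8/3x_2x_3 + 20/3x_2 - 50x_3 to the basis.

S(f_2,h_3): lcm = x_1x_2^2x_3. S = 4/9x_1^2x_2 - 12x_2^3 - 1/2x_1^2x_3 + 2/9x_1x_2x_3 - 59/9x_1x_2 + 25/6x_1x_3 + 50x_2.
  leading term x_1^2x_2: no divisor's leading term divides it; move 4/9x_1^2x_2 to the remainder.
  leading term x_2^3: no divisor's leading term divides it; move -12x_2^3 to the remainder.
  leading term x_1^2x_3: no divisor's leading term divides it; move -1/2x_1^2x_3 to the remainder.
  leading term x_1x_2x_3: subtract (2/3)·f_2 from 2/9x_1x_2x_3 - 59/9x_1x_2 + 25/6x_1x_3 + 50x_2 → -59/9x_1x_2 + 8/3x_2^2 + 25/6x_1x_3 + 4/3x_1 + 50x_2 - 100/9
  leading term x_1x_2: no divisor's leading term divides it; move -59/9x_1x_2 to the remainder.
  leading term x_2^2: no divisor's leading term divides it; move 8/3x_2^2 to the remainder.
  leading term x_1x_3: no divisor's leading term divides it; move 25/6x_1x_3 to the remainder.
  leading term x_1: no divisor's leading term divides it; move 4/3x_1 to the remainder.
  leading term x_2: no divisor's leading term divides it; move 50x_2 to the remainder.
  leading term 1: no divisor's leading term divides it; move -100/9 to the remainder.
  remainder 4/9x_1^2x_2 - 12x_2^3 - 1/2x_1^2x_3 - 59/9x_1x_2 + 8/3x_2^2 + 25/6x_1x_3 + 4/3x_1 + 50x_2 - 100/9 ≠ 0; add h_4 = 4/9x_1^2x_2 - 12x_2^3 - 1/2x_1^2x_3 - 59/9x_1x_2 + 8/3x_2^2 + 25/6x_1x_3 + 4/3x_1 + 50x_2 - 100/9 to the basis.

The other S-polynomials (S(f_1,h_3), S(f_1,h_4), S(f_2,h_4), S(h_3,h_4)) all reduce to 0 modulo the current basis, so we have a Gröbner basis.
Inter-reduce: drop elements whose leading term is divisible by another's, tail-reduce, and make monic.
Reduced Gröbner basis: {x_1^2x_2 - 27x_2^3 - 9/8x_1^2x_3 - 59/4x_1x_2 + 6x_2^2 + 75/8x_1x_3 + 3x_1 + 225/2x_2 - 25, x_1x_2x_3 - 12x_2^2 - 6x_1 + 50, x_2^2x_3 - 4/9x_1x_2 + 1/2x_1x_3 - 2/9x_2x_3 + 5/9x_2 - 25/6x_3, x_1x_3^2 - 16/3x_1 - 8/3x_3 + 20/3}.
Label its elements g_1 = x_1^2x_2 - 27x_2^3 - 9/8x_1^2x_3 - 59/4x_1x_2 + 6x_2^2 + 75/8x_1x_3 + 3x_1 + 225/2x_2 - 25, g_2 = x_1x_2x_3 - 12x_2^2 - 6x_1 + 50, g_3 = x_2^2x_3 - 4/9x_1x_2 + 1/2x_1x_3 - 2/9x_2x_3 + 5/9x_2 - 25/6x_3, g_4 = x_1x_3^2 - 16/3x_1 - 8/3x_3 + 20/3.

Reduce p = -2x_1^2x_2 + 54x_2^3 + 9/4x_1^2x_3 + 59/2x_1x_2 - 12x_2^2 - 75/4x_1x_3 - 6x_1 - 225x_2 + 50 modulo G:
  leading term x_1^2x_2: subtract (-2)·g_1 from -2x_1^2x_2 + 54x_2^3 + 9/4x_1^2x_3 + 59/2x_1x_2 - 12x_2^2 - 75/4x_1x_3 - 6x_1 - 225x_2 + 50 → 0
  normal form = 0.
Since the normal form is 0, p ∈ I.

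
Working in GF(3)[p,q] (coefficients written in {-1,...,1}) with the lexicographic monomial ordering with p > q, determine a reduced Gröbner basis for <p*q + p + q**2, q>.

f_1 = p*q + p + q**2, LT = p*q.
f_2 = q, LT = q.

S(f_1,f_2): lcm = p*q. S = p + q**2.
  reduce S modulo (f_1, f_2):
  remainder p ≠ 0; add g_3 = p to the basis.

The other S-polynomials (S(f_1,g_3), S(f_2,g_3)) all reduce to 0 modulo the current basis, so we have a Gröbner basis.
Inter-reduce: drop elements whose leading term is divisible by another's, tail-reduce, and make monic.

G = {p, q}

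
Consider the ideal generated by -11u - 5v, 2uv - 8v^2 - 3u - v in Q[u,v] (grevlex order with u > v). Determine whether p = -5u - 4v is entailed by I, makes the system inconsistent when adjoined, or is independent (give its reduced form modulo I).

First compute the reduced Gröbner basis of I by Buchberger's algorithm.
f_1 = -11u - 5v, LT = u.
f_2 = 2uv - 8v^2 - 3u - v, LT = uv.

S(f_1,f_2): lcm = uv. S = 49/11v^2 + 3/2u + 1/2v.
  leading term v^2: no divisor's leading term divides it; move 49/11v^2 to the remainder.
  leading term u: subtract (-3/22)·f_1 from 3/2u + 1/2v → -2/11v
  leading term v: no divisor's leading term divides it; move -2/11v to the remainder.
  remainder 49/11v^2 - 2/11v ≠ 0; add h_3 = 49/11v^2 - 2/11v to the basis.

The other S-polynomials (S(f_1,h_3), S(f_2,h_3)) all reduce to 0 modulo the current basis, so we have a Gröbner basis.
Inter-reduce: drop elements whose leading term is divisible by another's, tail-reduce, and make monic.
Reduced Gröbner basis: {v^2 - 2/49v, u + 5/11v}.
Label its elements g_1 = v^2 - 2/49v, g_2 = u + 5/11v.

Reduce p = -5u - 4v modulo G:
  leading term u: subtract (-5)·g_2 from -5u - 4v → -19/11v
  leading term v: no divisor's leading term divides it; move -19/11v to the remainder.
  normal form = -19/11v.
The normal form is nonzero, so p ∉ I. Since p minus its normal form lies in I, I + (p) = I + (r) where r = -19/11v; decide whether this ideal is the whole ring.
Run Buchberger on G together with r (pairs among the g_i already reduce to 0 since G is a Gröbner basis):
g_1 = v^2 - 2/49v, LT = v^2.
g_2 = u + 5/11v, LT = u.
r = -19/11v, LT = v.

The S-polynomials (S(g_1,g_2), S(g_1,r), S(g_2,r)) all reduce to 0 modulo the current basis, so we have a Gröbner basis.
Inter-reduce: drop elements whose leading term is divisible by another's, tail-reduce, and make monic.
Reduced Gröbner basis: {u, v}.
The reduced Gröbner basis of I + (p) is {u, v} ≠ {1}, a proper ideal, so the enlarged system stays consistent: p is independent of I, with normal form -19/11v.

-5u - 4v is independent of I; its normal form modulo I is -19/11v.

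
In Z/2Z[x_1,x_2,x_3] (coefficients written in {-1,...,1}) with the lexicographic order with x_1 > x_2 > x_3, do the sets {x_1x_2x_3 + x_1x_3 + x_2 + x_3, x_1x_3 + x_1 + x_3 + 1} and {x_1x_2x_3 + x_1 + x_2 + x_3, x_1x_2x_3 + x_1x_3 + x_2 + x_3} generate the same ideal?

Two ideals are equal iff their reduced Gröbner bases coincide (the reduced basis is unique for a fixed ordering).
Buchberger on the first generating set:
f_1 = x_1x_2x_3 + x_1x_3 + x_2 + x_3, LT = x_1x_2x_3.
f_2 = x_1x_3 + x_1 + x_3 + 1, LT = x_1x_3.

S(f_1,f_2): lcm = x_1x_2x_3. S = x_1x_2 + x_1x_3 + x_2x_3 + x_3.
  leading term x_1x_2: no divisor's leading term divides it; move x_1x_2 to the remainder.
  leading term x_1x_3: subtract (1)·f_2 from x_1x_3 + x_2x_3 + x_3 → x_1 + x_2x_3 + 1
  leading term x_1: no divisor's leading term divides it; move x_1 to the remainder.
  leading term x_2x_3: no divisor's leading term divides it; move x_2x_3 to the remainder.
  leading term 1: no divisor's leading term divides it; move 1 to the remainder.
  remainder x_1x_2 + x_1 + x_2x_3 + 1 ≠ 0; add g_3 = x_1x_2 + x_1 + x_2x_3 + 1 to the basis.

S(f_1,g_3): lcm = x_1x_2x_3. S = x_2x_3^2 + x_2.
  leading term x_2x_3^2: no divisor's leading term divides it; move x_2x_3^2 to the remainder.
  leading term x_2: no divisor's leading term divides it; move x_2 to the remainder.
  remainder x_2x_3^2 + x_2 ≠ 0; add g_4 = x_2x_3^2 + x_2 to the basis.

The other S-polynomials (S(f_2,g_3), S(f_1,g_4), S(f_2,g_4), S(g_3,g_4)) all reduce to 0 modulo the current basis, so we have a Gröbner basis.
Inter-reduce: drop elements whose leading term is divisible by another's, tail-reduce, and make monic.
Reduced Gröbner basis: {x_1x_2 + x_1 + x_2x_3 + 1, x_1x_3 + x_1 + x_3 + 1, x_2x_3^2 + x_2}.

Buchberger on the second generating set:
h_1 = x_1x_2x_3 + x_1 + x_2 + x_3, LT = x_1x_2x_3.
h_2 = x_1x_2x_3 + x_1x_3 + x_2 + x_3, LT = x_1x_2x_3.

S(h_1,h_2): lcm = x_1x_2x_3. S = x_1x_3 + x_1.
  leading term x_1x_3: no divisor's leading term divides it; move x_1x_3 to the remainder.
  leading term x_1: no divisor's leading term divides it; move x_1 to the remainder.
  remainder x_1x_3 + x_1 ≠ 0; add k_3 = x_1x_3 + x_1 to the basis.

S(h_1,k_3): lcm = x_1x_2x_3. S = x_1x_2 + x_1 + x_2 + x_3.
  leading term x_1x_2: no divisor's leading term divides it; move x_1x_2 to the remainder.
  leading term x_1: no divisor's leading term divides it; move x_1 to the remainder.
  leading term x_2: no divisor's leading term divides it; move x_2 to the remainder.
  leading term x_3: no divisor's leading term divides it; move x_3 to the remainder.
  remainder x_1x_2 + x_1 + x_2 + x_3 ≠ 0; add k_4 = x_1x_2 + x_1 + x_2 + x_3 to the basis.

S(h_1,k_4): lcm = x_1x_2x_3. S = x_1x_3 + x_1 + x_2x_3 + x_2 + x_3^2 + x_3.
  leading term x_1x_3: subtract (1)·k_3 from x_1x_3 + x_1 + x_2x_3 + x_2 + x_3^2 + x_3 → x_2x_3 + x_2 + x_3^2 + x_3
  leading term x_2x_3: no divisor's leading term divides it; move x_2x_3 to the remainder.
  leading term x_2: no divisor's leading term divides it; move x_2 to the remainder.
  leading term x_3^2: no divisor's leading term divides it; move x_3^2 to the remainder.
  leading term x_3: no divisor's leading term divides it; move x_3 to the remainder.
  remainder x_2x_3 + x_2 + x_3^2 + x_3 ≠ 0; add k_5 = x_2x_3 + x_2 + x_3^2 + x_3 to the basis.

The other S-polynomials (S(h_2,k_3), S(h_2,k_4), S(k_3,k_4), S(h_1,k_5), S(h_2,k_5), S(k_3,k_5), S(k_4,k_5)) all reduce to 0 modulo the current basis, so we have a Gröbner basis.
Inter-reduce: drop elements whose leading term is divisible by another's, tail-reduce, and make monic.
Reduced Gröbner basis: {x_1x_2 + x_1 + x_2 + x_3, x_1x_3 + x_1, x_2x_3 + x_2 + x_3^2 + x_3}.

The bases are distinct; the ideals are different.
The same test decides containment: I ⊆ J iff every generator of I reduces to 0 modulo a Gröbner basis of J.

No, the ideals differ.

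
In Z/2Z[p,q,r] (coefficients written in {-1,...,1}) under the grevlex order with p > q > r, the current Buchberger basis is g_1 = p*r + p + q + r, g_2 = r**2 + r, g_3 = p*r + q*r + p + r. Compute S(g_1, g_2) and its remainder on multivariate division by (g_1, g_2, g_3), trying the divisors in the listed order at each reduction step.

S(g_1, g_2) = q*r + r**2; remainder on division = q*r + r.

lcm(LM(g_1), LM(g_2)) = p*r**2.
S = (lcm/LT(g_1))·g_1 − (lcm/LT(g_2))·g_2 = q*r + r**2.
Reduce S modulo (g_1, g_2, g_3) in that order:
  leading term q*r: no divisor's leading term divides it; move q*r to the remainder.
  leading term r**2: subtract (1)·g_2 from r**2 → r
  leading term r: no divisor's leading term divides it; move r to the remainder.
The remainder q*r + r is nonzero, so it would be added as the next basis element.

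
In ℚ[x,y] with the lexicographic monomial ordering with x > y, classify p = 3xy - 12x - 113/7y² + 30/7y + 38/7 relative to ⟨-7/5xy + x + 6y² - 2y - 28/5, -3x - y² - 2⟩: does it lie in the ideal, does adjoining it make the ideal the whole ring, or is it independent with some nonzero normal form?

3xy - 12x - 113/7y² + 30/7y + 38/7 lies in I (it reduces to 0).

First compute the reduced Gröbner basis of I by Buchberger's algorithm.
f_1 = -7/5xy + x + 6y² - 2y - 28/5, LT = xy.
f_2 = -3x - y² - 2, LT = x.

S(f_1,f_2): lcm = xy. S = -5/7x - ⅓y³ - 30/7y² + 16/21y + 4.
  reduce S modulo (f_1, f_2):
  remainder -⅓y³ - 85/21y² + 16/21y + 94/21 ≠ 0; add h_3 = -⅓y³ - 85/21y² + 16/21y + 94/21 to the basis.

The other S-polynomials (S(f_1,h_3), S(f_2,h_3)) all reduce to 0 modulo the current basis, so we have a Gröbner basis.
Inter-reduce: drop elements whose leading term is divisible by another's, tail-reduce, and make monic.
Reduced Gröbner basis: {x + ⅓y² + ⅔, y³ + 85/7y² - 16/7y - 94/7}.
Label its elements g_1 = x + ⅓y² + ⅔, g_2 = y³ + 85/7y² - 16/7y - 94/7.

Reduce p = 3xy - 12x - 113/7y² + 30/7y + 38/7 modulo G:
  leading term xy: subtract (3y)·g_1 from 3xy - 12x - 113/7y² + 30/7y + 38/7 → -12x - y³ - 113/7y² + 16/7y + 38/7
  leading term x: subtract (-12)·g_1 from -12x - y³ - 113/7y² + 16/7y + 38/7 → -y³ - 85/7y² + 16/7y + 94/7
  leading term y³: subtract (-1)·g_2 from -y³ - 85/7y² + 16/7y + 94/7 → 0
  normal form = 0.
Since the normal form is 0, p ∈ I.

The remainder on division by a Gröbner basis is unique — it is the normal form.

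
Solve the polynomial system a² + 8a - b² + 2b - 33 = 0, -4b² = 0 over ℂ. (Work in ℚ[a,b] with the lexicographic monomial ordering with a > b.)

Compute a lex Gröbner basis by Buchberger's algorithm.
f_1 = a² + 8a - b² + 2b - 33, LT = a².
f_2 = -4b², LT = b².

The S-polynomials (S(f_1,f_2)) all reduce to 0 modulo the current basis, so we have a Gröbner basis.
Inter-reduce: drop elements whose leading term is divisible by another's, tail-reduce, and make monic.
Reduced Gröbner basis: {a² + 8a + 2b - 33, b²}.

The lex basis is triangular: the last element involves only b. Solving b² = 0 gives b ∈ {0}; substituting each value into the earlier elements determines the remaining variables.
  b = 0: the earlier basis element becomes a² + 8a - 33 = 0, giving a = -11, 3 — points (-11, 0), (3, 0).
A lex Gröbner basis triangularizes the system, enabling back-substitution.

{(-11, 0), (3, 0)}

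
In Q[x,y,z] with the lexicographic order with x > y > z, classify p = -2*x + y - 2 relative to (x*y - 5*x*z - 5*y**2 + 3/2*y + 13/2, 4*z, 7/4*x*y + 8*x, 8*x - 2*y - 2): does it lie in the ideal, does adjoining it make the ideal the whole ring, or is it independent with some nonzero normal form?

Adjoining -2*x + y - 2 makes the ideal the whole ring: the system is inconsistent.

First compute the reduced Gröbner basis of I by Buchberger's algorithm.
f_1 = x*y - 5*x*z - 5*y**2 + 3/2*y + 13/2, LT = x*y.
f_2 = 4*z, LT = z.
f_3 = 7/4*x*y + 8*x, LT = x*y.
f_4 = 8*x - 2*y - 2, LT = x.

S(f_1,f_3): lcm = x*y. S = -5*x*z - 32/7*x - 5*y**2 + 3/2*y + 13/2.
  reduce S modulo (f_1, f_2, f_3, f_4):
  remainder -5*y**2 + 5/14*y + 75/14 ≠ 0; add h_5 = -5*y**2 + 5/14*y + 75/14 to the basis.

S(f_1,f_4): lcm = x*y. S = -5*x*z - 19/4*y**2 + 7/4*y + 13/2.
  reduce S modulo (f_1, f_2, f_3, f_4, h_5):
  remainder 79/56*y + 79/56 ≠ 0; add h_6 = 79/56*y + 79/56 to the basis.

The other S-polynomials (S(f_1,f_2), S(f_2,f_3), S(f_2,f_4), S(f_3,f_4), S(f_1,h_5), S(f_2,h_5), S(f_3,h_5), S(f_4,h_5), S(f_1,h_6), S(f_2,h_6), S(f_3,h_6), S(f_4,h_6), S(h_5,h_6)) all reduce to 0 modulo the current basis, so we have a Gröbner basis.
Inter-reduce: drop elements whose leading term is divisible by another's, tail-reduce, and make monic.
Reduced Gröbner basis: {x, y + 1, z}.
Label its elements g_1 = x, g_2 = y + 1, g_3 = z.

Reduce p = -2*x + y - 2 modulo G:
  leading term x: subtract (-2)·g_1 from -2*x + y - 2 → y - 2
  leading term y: subtract (1)·g_2 from y - 2 → -3
  leading term 1: no divisor's leading term divides it; move -3 to the remainder.
  normal form = -3.
The normal form is nonzero, so p ∉ I. Since p minus its normal form lies in I, I + (p) = I + (r) where r = -3; decide whether this ideal is the whole ring.
Here r = -3 is a nonzero constant, hence a unit: 1 ∈ I + (p), the Gröbner basis of I + (p) is {1}, and the enlarged system has no common solution — adjoining p is inconsistent.

The remainder on division by a Gröbner basis is unique — it is the normal form.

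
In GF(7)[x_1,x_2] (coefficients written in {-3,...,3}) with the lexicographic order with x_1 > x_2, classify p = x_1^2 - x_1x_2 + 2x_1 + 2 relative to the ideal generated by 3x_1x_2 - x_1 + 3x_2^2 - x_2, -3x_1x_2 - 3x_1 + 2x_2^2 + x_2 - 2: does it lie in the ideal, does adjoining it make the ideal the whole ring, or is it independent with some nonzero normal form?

First compute the reduced Gröbner basis of I by Buchberger's algorithm.
f_1 = 3x_1x_2 - x_1 + 3x_2^2 - x_2, LT = x_1x_2.
f_2 = -3x_1x_2 - 3x_1 + 2x_2^2 + x_2 - 2, LT = x_1x_2.

S(f_1,f_2): lcm = x_1x_2. S = x_1 - 3x_2^2 - 3.
  leading term x_1: no divisor's leading term divides it; move x_1 to the remainder.
  leading term x_2^2: no divisor's leading term divides it; move -3x_2^2 to the remainder.
  leading term 1: no divisor's leading term divides it; move -3 to the remainder.
  remainder x_1 - 3x_2^2 - 3 ≠ 0; add h_3 = x_1 - 3x_2^2 - 3 to the basis.

S(f_1,h_3): lcm = x_1x_2. S = 2x_1 + 3x_2^3 + x_2^2 - 2x_2.
  leading term x_1: subtract (2)·h_3 from 2x_1 + 3x_2^3 + x_2^2 - 2x_2 → 3x_2^3 - 2x_2 - 1
  leading term x_2^3: no divisor's leading term divides it; move 3x_2^3 to the remainder.
  leading term x_2: no divisor's leading term divides it; move -2x_2 to the remainder.
  leading term 1: no divisor's leading term divides it; move -1 to the remainder.
  remainder 3x_2^3 - 2x_2 - 1 ≠ 0; add h_4 = 3x_2^3 - 2x_2 - 1 to the basis.

The other S-polynomials (S(f_2,h_3), S(f_1,h_4), S(f_2,h_4), S(h_3,h_4)) all reduce to 0 modulo the current basis, so we have a Gröbner basis.
Inter-reduce: drop elements whose leading term is divisible by another's, tail-reduce, and make monic.
Reduced Gröbner basis: {x_1 - 3x_2^2 - 3, x_2^3 - 3x_2 + 2}.
Label its elements g_1 = x_1 - 3x_2^2 - 3, g_2 = x_2^3 - 3x_2 + 2.

Reduce p = x_1^2 - x_1x_2 + 2x_1 + 2 modulo G:
  leading term x_1^2: subtract (x_1)·g_1 from x_1^2 - x_1x_2 + 2x_1 + 2 → 3x_1x_2^2 - x_1x_2 - 2x_1 + 2
  leading term x_1x_2^2: subtract (3x_2^2)·g_1 from 3x_1x_2^2 - x_1x_2 - 2x_1 + 2 → -x_1x_2 - 2x_1 + 2x_2^4 + 2x_2^2 + 2
  leading term x_1x_2: subtract (-x_2)·g_1 from -x_1x_2 - 2x_1 + 2x_2^4 + 2x_2^2 + 2 → -2x_1 + 2x_2^4 - 3x_2^3 + 2x_2^2 - 3x_2 + 2
  leading term x_1: subtract (-2)·g_1 from -2x_1 + 2x_2^4 - 3x_2^3 + 2x_2^2 - 3x_2 + 2 → 2x_2^4 - 3x_2^3 + 3x_2^2 - 3x_2 + 3
  leading term x_2^4: subtract (2x_2)·g_2 from 2x_2^4 - 3x_2^3 + 3x_2^2 - 3x_2 + 3 → -3x_2^3 + 2x_2^2 + 3
  leading term x_2^3: subtract (-3)·g_2 from -3x_2^3 + 2x_2^2 + 3 → 2x_2^2 - 2x_2 + 2
  leading term x_2^2: no divisor's leading term divides it; move 2x_2^2 to the remainder.
  leading term x_2: no divisor's leading term divides it; move -2x_2 to the remainder.
  leading term 1: no divisor's leading term divides it; move 2 to the remainder.
  normal form = 2x_2^2 - 2x_2 + 2.
The normal form is nonzero, so p ∉ I. Since p minus its normal form lies in I, I + (p) = I + (r) where r = 2x_2^2 - 2x_2 + 2; decide whether this ideal is the whole ring.
Run Buchberger on G together with r (pairs among the g_i already reduce to 0 since G is a Gröbner basis):
g_1 = x_1 - 3x_2^2 - 3, LT = x_1.
g_2 = x_2^3 - 3x_2 + 2, LT = x_2^3.
r = 2x_2^2 - 2x_2 + 2, LT = x_2^2.

S(g_2,r): lcm = x_2^3. S = x_2^2 + 3x_2 + 2.
  leading term x_2^2: subtract (-3)·r from x_2^2 + 3x_2 + 2 → -3x_2 + 1
  leading term x_2: no divisor's leading term divides it; move -3x_2 to the remainder.
  leading term 1: no divisor's leading term divides it; move 1 to the remainder.
  remainder -3x_2 + 1 ≠ 0; add m_4 = -3x_2 + 1 to the basis.

The other S-polynomials (S(g_1,g_2), S(g_1,r), S(g_1,m_4), S(g_2,m_4), S(r,m_4)) all reduce to 0 modulo the current basis, so we have a Gröbner basis.
Inter-reduce: drop elements whose leading term is divisible by another's, tail-reduce, and make monic.
Reduced Gröbner basis: {x_1 - 1, x_2 + 2}.
The reduced Gröbner basis of I + (p) is {x_1 - 1, x_2 + 2} ≠ {1}, a proper ideal, so the enlarged system stays consistent: p is independent of I, with normal form 2x_2^2 - 2x_2 + 2.

The remainder on division by a Gröbner basis is unique — it is the normal form.

x_1^2 - x_1x_2 + 2x_1 + 2 is independent of I; its normal form modulo I is 2x_2^2 - 2x_2 + 2.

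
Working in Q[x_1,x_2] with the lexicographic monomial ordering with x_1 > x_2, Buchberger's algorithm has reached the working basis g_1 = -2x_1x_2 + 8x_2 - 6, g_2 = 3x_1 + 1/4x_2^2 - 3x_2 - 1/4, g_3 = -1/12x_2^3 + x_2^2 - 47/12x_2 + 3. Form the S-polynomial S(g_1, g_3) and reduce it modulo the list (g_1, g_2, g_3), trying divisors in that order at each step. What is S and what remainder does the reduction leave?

lcm(LM(g_1), LM(g_3)) = x_1x_2^3.
S = (lcm/LT(g_1))·g_1 − (lcm/LT(g_3))·g_3 = 12x_1x_2^2 - 47x_1x_2 + 36x_1 - 4x_2^3 + 3x_2^2.
Reduce S modulo (g_1, g_2, g_3) in that order:
  leading term x_1x_2^2: subtract (-6x_2)·g_1 from 12x_1x_2^2 - 47x_1x_2 + 36x_1 - 4x_2^3 + 3x_2^2 → -47x_1x_2 + 36x_1 - 4x_2^3 + 51x_2^2 - 36x_2
  leading term x_1x_2: subtract (47/2)·g_1 from -47x_1x_2 + 36x_1 - 4x_2^3 + 51x_2^2 - 36x_2 → 36x_1 - 4x_2^3 + 51x_2^2 - 224x_2 + 141
  leading term x_1: subtract (12)·g_2 from 36x_1 - 4x_2^3 + 51x_2^2 - 224x_2 + 141 → -4x_2^3 + 48x_2^2 - 188x_2 + 144
  leading term x_2^3: subtract (48)·g_3 from -4x_2^3 + 48x_2^2 - 188x_2 + 144 → 0
The remainder is 0, so this S-polynomial contributes no new basis element.

S(g_1, g_3) = 12x_1x_2^2 - 47x_1x_2 + 36x_1 - 4x_2^3 + 3x_2^2; remainder on division = 0.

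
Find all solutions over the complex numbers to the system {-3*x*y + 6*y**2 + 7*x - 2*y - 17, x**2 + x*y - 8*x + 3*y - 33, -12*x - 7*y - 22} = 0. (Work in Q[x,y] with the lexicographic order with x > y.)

Compute a lex Gröbner basis by Buchberger's algorithm.
f_1 = -3*x*y + 7*x + 6*y**2 - 2*y - 17, LT = x*y.
f_2 = x**2 + x*y - 8*x + 3*y - 33, LT = x**2.
f_3 = -12*x - 7*y - 22, LT = x.

S(f_1,f_2): lcm = x**2*y. S = -7/3*x**2 - 3*x*y**2 + 26/3*x*y + 17/3*x - 3*y**2 + 33*y.
  leading term x**2: subtract (-7/3)·f_2 from -7/3*x**2 - 3*x*y**2 + 26/3*x*y + 17/3*x - 3*y**2 + 33*y → -3*x*y**2 + 11*x*y - 13*x - 3*y**2 + 40*y - 77
  leading term x*y**2: subtract (y)·f_1 from -3*x*y**2 + 11*x*y - 13*x - 3*y**2 + 40*y - 77 → 4*x*y - 13*x - 6*y**3 - y**2 + 57*y - 77
  leading term x*y: subtract (-4/3)·f_1 from 4*x*y - 13*x - 6*y**3 - y**2 + 57*y - 77 → -11/3*x - 6*y**3 + 7*y**2 + 163/3*y - 299/3
  leading term x: subtract (11/36)·f_3 from -11/3*x - 6*y**3 + 7*y**2 + 163/3*y - 299/3 → -6*y**3 + 7*y**2 + 2033/36*y - 1673/18
  leading term y**3: no divisor's leading term divides it; move -6*y**3 to the remainder.
  leading term y**2: no divisor's leading term divides it; move 7*y**2 to the remainder.
  leading term y: no divisor's leading term divides it; move 2033/36*y to the remainder.
  leading term 1: no divisor's leading term divides it; move -1673/18 to the remainder.
  remainder -6*y**3 + 7*y**2 + 2033/36*y - 1673/18 ≠ 0; add h_4 = -6*y**3 + 7*y**2 + 2033/36*y - 1673/18 to the basis.

S(f_1,f_3): lcm = x*y. S = -7/3*x - 31/12*y**2 - 7/6*y + 17/3.
  leading term x: subtract (7/36)·f_3 from -7/3*x - 31/12*y**2 - 7/6*y + 17/3 → -31/12*y**2 + 7/36*y + 179/18
  leading term y**2: no divisor's leading term divides it; move -31/12*y**2 to the remainder.
  leading term y: no divisor's leading term divides it; move 7/36*y to the remainder.
  leading term 1: no divisor's leading term divides it; move 179/18 to the remainder.
  remainder -31/12*y**2 + 7/36*y + 179/18 ≠ 0; add h_5 = -31/12*y**2 + 7/36*y + 179/18 to the basis.

S(f_2,f_3): lcm = x**2. S = 5/12*x*y - 59/6*x + 3*y - 33.
  leading term x*y: subtract (-5/36)·f_1 from 5/12*x*y - 59/6*x + 3*y - 33 → -319/36*x + 5/6*y**2 + 49/18*y - 1273/36
  leading term x: subtract (319/432)·f_3 from -319/36*x + 5/6*y**2 + 49/18*y - 1273/36 → 5/6*y**2 + 3409/432*y - 4129/216
  leading term y**2: subtract (-10/31)·h_5 from 5/6*y**2 + 3409/432*y - 4129/216 → 106519/13392*y - 106519/6696
  leading term y: no divisor's leading term divides it; move 106519/13392*y to the remainder.
  leading term 1: no divisor's leading term divides it; move -106519/6696 to the remainder.
  remainder 106519/13392*y - 106519/6696 ≠ 0; add h_6 = 106519/13392*y - 106519/6696 to the basis.

The other S-polynomials (S(f_1,h_4), S(f_2,h_4), S(f_3,h_4), S(f_1,h_5), S(f_2,h_5), S(f_3,h_5), S(h_4,h_5), S(f_1,h_6), S(f_2,h_6), S(f_3,h_6), S(h_4,h_6), S(h_5,h_6)) all reduce to 0 modulo the current basis, so we have a Gröbner basis.
Inter-reduce: drop elements whose leading term is divisible by another's, tail-reduce, and make monic.
Reduced Gröbner basis: {x + 3, y - 2}.

A lex Gröbner basis eliminates variables successively. Here y - 2 depends only on y, with roots {2}; lifting each root through the earlier basis elements recovers the full solutions.
  y = 2: the earlier basis element becomes x + 3 = 0, giving x = -3 — point (-3, 2).
Substituting each solution back into the original system confirms all equations vanish.

{(-3, 2)}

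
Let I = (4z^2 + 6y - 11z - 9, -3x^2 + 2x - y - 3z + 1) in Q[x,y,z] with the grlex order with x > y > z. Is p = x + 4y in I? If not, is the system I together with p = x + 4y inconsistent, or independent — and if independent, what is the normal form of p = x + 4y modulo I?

First compute the reduced Gröbner basis of I by Buchberger's algorithm.
f_1 = 4z^2 + 6y - 11z - 9, LT = z^2.
f_2 = -3x^2 + 2x - y - 3z + 1, LT = x^2.

The S-polynomials (S(f_1,f_2)) all reduce to 0 modulo the current basis, so we have a Gröbner basis.
Inter-reduce: drop elements whose leading term is divisible by another's, tail-reduce, and make monic.
Reduced Gröbner basis: {x^2 - 2/3x + 1/3y + z - 1/3, z^2 + 3/2y - 11/4z - 9/4}.
Label its elements g_1 = x^2 - 2/3x + 1/3y + z - 1/3, g_2 = z^2 + 3/2y - 11/4z - 9/4.

Reduce p = x + 4y modulo G:
  leading term x: no divisor's leading term divides it; move x to the remainder.
  leading term y: no divisor's leading term divides it; move 4y to the remainder.
  normal form = x + 4y.
The normal form is nonzero, so p ∉ I. Since p minus its normal form lies in I, I + (p) = I + (r) where r = x + 4y; decide whether this ideal is the whole ring.
Run Buchberger on G together with r (pairs among the g_i already reduce to 0 since G is a Gröbner basis):
g_1 = x^2 - 2/3x + 1/3y + z - 1/3, LT = x^2.
g_2 = z^2 + 3/2y - 11/4z - 9/4, LT = z^2.
r = x + 4y, LT = x.

S(g_1,r): lcm = x^2. S = -4xy - 2/3x + 1/3y + z - 1/3.
  leading term xy: subtract (-4y)·r from -4xy - 2/3x + 1/3y + z - 1/3 → 16y^2 - 2/3x + 1/3y + z - 1/3
  leading term y^2: no divisor's leading term divides it; move 16y^2 to the remainder.
  leading term x: subtract (-2/3)·r from -2/3x + 1/3y + z - 1/3 → 3y + z - 1/3
  leading term y: no divisor's leading term divides it; move 3y to the remainder.
  leading term z: no divisor's leading term divides it; move z to the remainder.
  leading term 1: no divisor's leading term divides it; move -1/3 to the remainder.
  remainder 16y^2 + 3y + z - 1/3 ≠ 0; add m_4 = 16y^2 + 3y + z - 1/3 to the basis.

The other S-polynomials (S(g_1,g_2), S(g_2,r), S(g_1,m_4), S(g_2,m_4), S(r,m_4)) all reduce to 0 modulo the current basis, so we have a Gröbner basis.
Inter-reduce: drop elements whose leading term is divisible by another's, tail-reduce, and make monic.
Reduced Gröbner basis: {y^2 + 3/16y + 1/16z - 1/48, z^2 + 3/2y - 11/4z - 9/4, x + 4y}.
The reduced Gröbner basis of I + (p) is {y^2 + 3/16y + 1/16z - 1/48, z^2 + 3/2y - 11/4z - 9/4, x + 4y} ≠ {1}, a proper ideal, so the enlarged system stays consistent: p is independent of I, with normal form x + 4y.

x + 4y is independent of I; its normal form modulo I is x + 4y.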